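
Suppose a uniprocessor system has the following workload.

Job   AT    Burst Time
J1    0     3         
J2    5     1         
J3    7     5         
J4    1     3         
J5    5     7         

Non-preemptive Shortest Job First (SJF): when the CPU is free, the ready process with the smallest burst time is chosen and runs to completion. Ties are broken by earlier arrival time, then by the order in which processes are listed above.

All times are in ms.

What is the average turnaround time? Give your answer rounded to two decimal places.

Schedule: | J1 0-3 | J4 3-6 | J2 6-7 | J3 7-12 | J5 12-19 |
Completion: J1=3  J2=7  J3=12  J4=6  J5=19
Turnaround (C−A): J1=3  J2=2  J3=5  J4=5  J5=14
Turnaround times: J1=3, J2=2, J3=5, J4=5, J5=14
Average turnaround = (3+2+5+5+14) / 5 = 29/5 = 5.80

5.80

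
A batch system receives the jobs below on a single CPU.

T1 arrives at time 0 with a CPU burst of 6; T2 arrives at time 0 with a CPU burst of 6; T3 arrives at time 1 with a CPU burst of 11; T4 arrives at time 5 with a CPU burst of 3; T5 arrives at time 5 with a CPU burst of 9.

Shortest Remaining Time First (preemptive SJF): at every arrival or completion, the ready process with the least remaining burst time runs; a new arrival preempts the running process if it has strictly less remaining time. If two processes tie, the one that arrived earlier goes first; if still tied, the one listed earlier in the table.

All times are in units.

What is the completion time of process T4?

Schedule: | T1 0-6 | T4 6-9 | T2 9-15 | T5 15-24 | T3 24-35 |
Completion: T1=6  T2=15  T3=35  T4=9  T5=24

9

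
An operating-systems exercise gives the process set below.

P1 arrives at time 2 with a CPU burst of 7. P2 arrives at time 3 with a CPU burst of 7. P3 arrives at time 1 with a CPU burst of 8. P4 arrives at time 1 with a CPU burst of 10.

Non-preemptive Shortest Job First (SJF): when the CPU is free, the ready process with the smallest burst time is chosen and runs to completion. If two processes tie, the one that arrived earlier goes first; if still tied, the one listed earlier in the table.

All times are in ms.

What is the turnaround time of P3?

Gantt: | idle 0-1 | P3 1-9 | P1 9-16 | P2 16-23 | P4 23-33 |
Completion: P1=16  P2=23  P3=9  P4=33
Turnaround(P3) = completion − arrival = 9 − 1 = 8

8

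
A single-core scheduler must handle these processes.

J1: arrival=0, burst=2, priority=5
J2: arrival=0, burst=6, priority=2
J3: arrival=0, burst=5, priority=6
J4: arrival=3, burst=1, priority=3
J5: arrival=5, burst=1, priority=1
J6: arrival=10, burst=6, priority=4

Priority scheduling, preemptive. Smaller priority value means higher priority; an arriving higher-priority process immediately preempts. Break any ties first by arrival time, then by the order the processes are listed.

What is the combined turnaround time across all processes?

50

Timeline: | J2 0-5 | J5 5-6 | J2 6-7 | J4 7-8 | J1 8-10 | J6 10-16 | J3 16-21 |
Completion: J1=10  J2=7  J3=21  J4=8  J5=6  J6=16
Turnaround (C−A): J1=10  J2=7  J3=21  J4=5  J5=1  J6=6
Turnaround = completion − arrival: J1=10, J2=7, J3=21, J4=5, J5=1, J6=6
Total turnaround = 10 + 7 + 21 + 5 + 1 + 6 = 50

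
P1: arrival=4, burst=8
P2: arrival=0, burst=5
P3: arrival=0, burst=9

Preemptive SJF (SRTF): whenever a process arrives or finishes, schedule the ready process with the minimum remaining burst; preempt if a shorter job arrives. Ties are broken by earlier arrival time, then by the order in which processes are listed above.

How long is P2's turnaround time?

Schedule: | P2 0-5 | P1 5-13 | P3 13-22 |
Completion: P1=13  P2=5  P3=22
Turnaround (C−A): P1=9  P2=5  P3=22
Turnaround(P2) = completion − arrival = 5 − 0 = 5

5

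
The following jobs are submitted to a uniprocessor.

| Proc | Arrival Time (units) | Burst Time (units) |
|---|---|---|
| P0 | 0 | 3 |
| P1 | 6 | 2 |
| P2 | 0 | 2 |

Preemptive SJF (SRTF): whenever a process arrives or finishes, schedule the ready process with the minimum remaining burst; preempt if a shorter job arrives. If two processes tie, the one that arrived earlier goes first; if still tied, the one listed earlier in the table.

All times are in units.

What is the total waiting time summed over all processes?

Gantt: | P2 0-2 | P0 2-5 | idle 5-6 | P1 6-8 |
Completion: P0=5  P1=8  P2=2
Turnaround (C−A): P0=5  P1=2  P2=2
Waiting = turnaround − burst: P0=2, P1=0, P2=0
Total waiting = 2 + 0 + 0 = 2

2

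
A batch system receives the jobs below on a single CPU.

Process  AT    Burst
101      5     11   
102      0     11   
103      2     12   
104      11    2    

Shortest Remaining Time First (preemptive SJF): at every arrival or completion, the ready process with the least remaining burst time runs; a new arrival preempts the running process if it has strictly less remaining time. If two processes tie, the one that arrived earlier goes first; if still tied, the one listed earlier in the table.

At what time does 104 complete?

Timeline: | 102 0-11 | 104 11-13 | 101 13-24 | 103 24-36 |
Completion: 101=24  102=11  103=36  104=13
Turnaround (C−A): 101=19  102=11  103=34  104=2

13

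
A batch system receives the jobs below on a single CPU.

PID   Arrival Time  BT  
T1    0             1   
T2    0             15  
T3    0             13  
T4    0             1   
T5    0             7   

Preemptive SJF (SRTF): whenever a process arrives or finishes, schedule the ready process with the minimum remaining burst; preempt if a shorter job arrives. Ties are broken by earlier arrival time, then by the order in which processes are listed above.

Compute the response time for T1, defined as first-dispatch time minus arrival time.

Gantt: | T1 0-1 | T4 1-2 | T5 2-9 | T3 9-22 | T2 22-37 |
Completion: T1=1  T2=37  T3=22  T4=2  T5=9
Turnaround (C−A): T1=1  T2=37  T3=22  T4=2  T5=9
Response(T1) = first start − arrival = 0 − 0 = 0

0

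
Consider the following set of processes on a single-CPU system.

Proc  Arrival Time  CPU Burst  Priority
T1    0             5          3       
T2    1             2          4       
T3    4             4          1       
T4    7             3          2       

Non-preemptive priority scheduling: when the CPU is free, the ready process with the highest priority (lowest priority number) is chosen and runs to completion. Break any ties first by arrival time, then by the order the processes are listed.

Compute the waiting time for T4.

Schedule: | T1 0-5 | T3 5-9 | T4 9-12 | T2 12-14 |
Completion: T1=5  T2=14  T3=9  T4=12
Waiting(T4) = turnaround − burst = 5 − 3 = 2

2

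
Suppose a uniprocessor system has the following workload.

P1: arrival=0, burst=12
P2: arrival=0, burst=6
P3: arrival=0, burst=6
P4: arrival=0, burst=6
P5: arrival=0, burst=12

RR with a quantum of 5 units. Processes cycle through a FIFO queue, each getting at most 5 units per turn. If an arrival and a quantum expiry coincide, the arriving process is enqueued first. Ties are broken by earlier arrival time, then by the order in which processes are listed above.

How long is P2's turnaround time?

Timeline: | P1 0-5 | P2 5-10 | P3 10-15 | P4 15-20 | P5 20-25 | P1 25-30 | P2 30-31 | P3 31-32 | P4 32-33 | P5 33-38 | P1 38-40 | P5 40-42 |
Completion: P1=40  P2=31  P3=32  P4=33  P5=42
Turnaround(P2) = completion − arrival = 31 − 0 = 31

31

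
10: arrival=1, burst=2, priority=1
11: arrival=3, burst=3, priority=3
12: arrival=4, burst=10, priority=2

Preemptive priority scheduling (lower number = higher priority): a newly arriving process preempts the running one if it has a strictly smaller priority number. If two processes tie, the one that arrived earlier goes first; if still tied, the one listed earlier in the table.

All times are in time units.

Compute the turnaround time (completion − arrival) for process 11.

13

Schedule: | idle 0-1 | 10 1-3 | 11 3-4 | 12 4-14 | 11 14-16 |
Completion: 10=3  11=16  12=14
Turnaround (C−A): 10=2  11=13  12=10
Turnaround(11) = completion − arrival = 16 − 3 = 13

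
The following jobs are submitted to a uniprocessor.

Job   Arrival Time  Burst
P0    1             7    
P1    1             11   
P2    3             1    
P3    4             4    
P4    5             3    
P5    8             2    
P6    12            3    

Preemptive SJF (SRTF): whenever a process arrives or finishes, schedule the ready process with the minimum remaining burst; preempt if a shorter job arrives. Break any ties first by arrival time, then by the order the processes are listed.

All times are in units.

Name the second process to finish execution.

P3

Schedule: | idle 0-1 | P0 1-3 | P2 3-4 | P3 4-8 | P5 8-10 | P4 10-13 | P6 13-16 | P0 16-21 | P1 21-32 |
Completion: P0=21  P1=32  P2=4  P3=8  P4=13  P5=10  P6=16
Turnaround (C−A): P0=20  P1=31  P2=1  P3=4  P4=8  P5=2  P6=4
Finish order: P2 → P3 → P5 → P4 → P6 → P0 → P1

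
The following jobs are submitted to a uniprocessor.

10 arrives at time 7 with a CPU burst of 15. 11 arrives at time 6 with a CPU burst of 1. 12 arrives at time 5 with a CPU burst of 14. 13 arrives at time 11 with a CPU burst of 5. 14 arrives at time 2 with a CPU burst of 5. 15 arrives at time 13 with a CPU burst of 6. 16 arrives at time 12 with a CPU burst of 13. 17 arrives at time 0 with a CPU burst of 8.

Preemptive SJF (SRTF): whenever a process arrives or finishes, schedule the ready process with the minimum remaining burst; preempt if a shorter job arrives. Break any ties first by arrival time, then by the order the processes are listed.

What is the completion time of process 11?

8

Timeline: | 17 0-2 | 14 2-7 | 11 7-8 | 17 8-14 | 13 14-19 | 15 19-25 | 16 25-38 | 12 38-52 | 10 52-67 |
Completion: 10=67  11=8  12=52  13=19  14=7  15=25  16=38  17=14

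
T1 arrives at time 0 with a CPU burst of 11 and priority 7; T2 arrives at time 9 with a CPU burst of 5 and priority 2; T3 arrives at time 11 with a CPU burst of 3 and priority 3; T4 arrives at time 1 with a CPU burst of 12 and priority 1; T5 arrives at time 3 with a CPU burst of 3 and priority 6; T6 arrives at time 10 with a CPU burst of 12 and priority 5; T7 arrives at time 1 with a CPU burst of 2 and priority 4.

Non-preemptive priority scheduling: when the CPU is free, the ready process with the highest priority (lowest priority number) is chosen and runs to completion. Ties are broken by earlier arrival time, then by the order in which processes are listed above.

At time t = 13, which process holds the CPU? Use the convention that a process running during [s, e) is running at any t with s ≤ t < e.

T4

Gantt: | T1 0-11 | T4 11-23 | T2 23-28 | T3 28-31 | T7 31-33 | T6 33-45 | T5 45-48 |
Completion: T1=11  T2=28  T3=31  T4=23  T5=48  T6=45  T7=33
Turnaround (C−A): T1=11  T2=19  T3=20  T4=22  T5=45  T6=35  T7=32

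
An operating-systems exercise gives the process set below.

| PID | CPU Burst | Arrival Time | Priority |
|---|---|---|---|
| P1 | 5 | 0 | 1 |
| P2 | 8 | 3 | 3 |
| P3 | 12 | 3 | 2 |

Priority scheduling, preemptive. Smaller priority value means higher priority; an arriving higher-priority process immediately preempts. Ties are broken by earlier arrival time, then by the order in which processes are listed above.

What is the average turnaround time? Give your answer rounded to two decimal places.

13.67

Timeline: | P1 0-5 | P3 5-17 | P2 17-25 |
Completion: P1=5  P2=25  P3=17
Turnaround (C−A): P1=5  P2=22  P3=14
Turnaround times: P1=5, P2=22, P3=14
Average turnaround = (5+22+14) / 3 = 41/3 = 13.67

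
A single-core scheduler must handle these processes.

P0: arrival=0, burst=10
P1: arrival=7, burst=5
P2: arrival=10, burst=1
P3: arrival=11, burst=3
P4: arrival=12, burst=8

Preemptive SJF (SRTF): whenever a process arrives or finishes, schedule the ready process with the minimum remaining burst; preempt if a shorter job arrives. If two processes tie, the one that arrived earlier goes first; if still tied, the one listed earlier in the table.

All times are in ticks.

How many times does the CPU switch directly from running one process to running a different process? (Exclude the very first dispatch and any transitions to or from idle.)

4

Gantt: | P0 0-10 | P2 10-11 | P3 11-14 | P1 14-19 | P4 19-27 |
Completion: P0=10  P1=19  P2=11  P3=14  P4=27
Turnaround (C−A): P0=10  P1=12  P2=1  P3=3  P4=15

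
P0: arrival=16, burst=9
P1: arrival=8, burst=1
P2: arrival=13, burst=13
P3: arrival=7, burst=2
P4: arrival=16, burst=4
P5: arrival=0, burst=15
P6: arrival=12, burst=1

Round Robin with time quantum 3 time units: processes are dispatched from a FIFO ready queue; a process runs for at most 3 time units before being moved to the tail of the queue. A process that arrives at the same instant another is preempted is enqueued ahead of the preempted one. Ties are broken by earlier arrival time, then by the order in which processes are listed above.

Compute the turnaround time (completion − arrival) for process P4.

Schedule: | P5 0-9 | P3 9-11 | P1 11-12 | P5 12-15 | P6 15-16 | P2 16-19 | P5 19-22 | P0 22-25 | P4 25-28 | P2 28-31 | P0 31-34 | P4 34-35 | P2 35-38 | P0 38-41 | P2 41-45 |
Completion: P0=41  P1=12  P2=45  P3=11  P4=35  P5=22  P6=16
Turnaround (C−A): P0=25  P1=4  P2=32  P3=4  P4=19  P5=22  P6=4
Turnaround(P4) = completion − arrival = 35 − 16 = 19

19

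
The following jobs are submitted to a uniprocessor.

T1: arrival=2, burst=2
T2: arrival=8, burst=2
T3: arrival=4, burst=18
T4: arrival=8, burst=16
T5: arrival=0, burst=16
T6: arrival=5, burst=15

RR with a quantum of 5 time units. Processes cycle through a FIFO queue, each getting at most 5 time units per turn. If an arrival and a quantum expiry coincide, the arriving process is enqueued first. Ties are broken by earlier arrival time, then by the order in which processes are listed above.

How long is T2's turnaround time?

Gantt: | T5 0-5 | T1 5-7 | T3 7-12 | T6 12-17 | T5 17-22 | T2 22-24 | T4 24-29 | T3 29-34 | T6 34-39 | T5 39-44 | T4 44-49 | T3 49-54 | T6 54-59 | T5 59-60 | T4 60-65 | T3 65-68 | T4 68-69 |
Completion: T1=7  T2=24  T3=68  T4=69  T5=60  T6=59
Turnaround (C−A): T1=5  T2=16  T3=64  T4=61  T5=60  T6=54
Turnaround(T2) = completion − arrival = 24 − 8 = 16

16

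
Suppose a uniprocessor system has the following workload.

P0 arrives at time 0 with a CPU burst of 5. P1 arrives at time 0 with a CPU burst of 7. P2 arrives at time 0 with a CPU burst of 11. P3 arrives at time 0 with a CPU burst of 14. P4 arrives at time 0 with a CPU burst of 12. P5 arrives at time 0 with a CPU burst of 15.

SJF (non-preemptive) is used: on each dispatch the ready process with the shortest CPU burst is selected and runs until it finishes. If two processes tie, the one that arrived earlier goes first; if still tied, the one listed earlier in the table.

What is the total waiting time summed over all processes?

Timeline: | P0 0-5 | P1 5-12 | P2 12-23 | P4 23-35 | P3 35-49 | P5 49-64 |
Completion: P0=5  P1=12  P2=23  P3=49  P4=35  P5=64
Waiting = turnaround − burst: P0=0, P1=5, P2=12, P3=35, P4=23, P5=49
Total waiting = 0 + 5 + 12 + 35 + 23 + 49 = 124

124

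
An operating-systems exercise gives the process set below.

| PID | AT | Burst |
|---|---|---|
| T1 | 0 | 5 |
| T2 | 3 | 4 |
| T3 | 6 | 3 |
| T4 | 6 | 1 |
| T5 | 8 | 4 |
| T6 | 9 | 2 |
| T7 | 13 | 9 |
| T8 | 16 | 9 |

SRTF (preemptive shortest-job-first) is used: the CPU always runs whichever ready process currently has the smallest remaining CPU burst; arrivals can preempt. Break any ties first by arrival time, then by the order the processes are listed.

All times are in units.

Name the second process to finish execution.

Timeline: | T1 0-5 | T2 5-6 | T4 6-7 | T2 7-10 | T6 10-12 | T3 12-15 | T5 15-19 | T7 19-28 | T8 28-37 |
Completion: T1=5  T2=10  T3=15  T4=7  T5=19  T6=12  T7=28  T8=37
Finish order: T1 → T4 → T2 → T6 → T3 → T5 → T7 → T8

T4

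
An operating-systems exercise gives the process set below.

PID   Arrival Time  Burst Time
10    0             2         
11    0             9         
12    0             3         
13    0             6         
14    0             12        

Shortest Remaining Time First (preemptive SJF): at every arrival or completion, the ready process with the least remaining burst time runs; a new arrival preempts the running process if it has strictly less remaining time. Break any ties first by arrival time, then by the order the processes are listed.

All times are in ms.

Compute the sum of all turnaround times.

70

Timeline: | 10 0-2 | 12 2-5 | 13 5-11 | 11 11-20 | 14 20-32 |
Completion: 10=2  11=20  12=5  13=11  14=32
Turnaround (C−A): 10=2  11=20  12=5  13=11  14=32
Turnaround = completion − arrival: 10=2, 11=20, 12=5, 13=11, 14=32
Total turnaround = 2 + 20 + 5 + 11 + 32 = 70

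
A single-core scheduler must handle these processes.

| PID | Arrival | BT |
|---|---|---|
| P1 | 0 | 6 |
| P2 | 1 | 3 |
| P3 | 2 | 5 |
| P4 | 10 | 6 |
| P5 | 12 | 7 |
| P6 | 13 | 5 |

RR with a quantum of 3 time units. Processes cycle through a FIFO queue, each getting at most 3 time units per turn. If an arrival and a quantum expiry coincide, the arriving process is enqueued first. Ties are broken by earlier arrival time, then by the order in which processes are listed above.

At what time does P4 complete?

26

Schedule: | P1 0-3 | P2 3-6 | P3 6-9 | P1 9-12 | P3 12-14 | P4 14-17 | P5 17-20 | P6 20-23 | P4 23-26 | P5 26-29 | P6 29-31 | P5 31-32 |
Completion: P1=12  P2=6  P3=14  P4=26  P5=32  P6=31
Turnaround (C−A): P1=12  P2=5  P3=12  P4=16  P5=20  P6=18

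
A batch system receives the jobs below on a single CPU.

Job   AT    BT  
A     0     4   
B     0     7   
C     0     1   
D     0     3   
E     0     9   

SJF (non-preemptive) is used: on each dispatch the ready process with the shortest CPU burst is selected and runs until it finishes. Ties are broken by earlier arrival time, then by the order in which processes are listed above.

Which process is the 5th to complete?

Gantt: | C 0-1 | D 1-4 | A 4-8 | B 8-15 | E 15-24 |
Completion: A=8  B=15  C=1  D=4  E=24
Finish order: C → D → A → B → E

E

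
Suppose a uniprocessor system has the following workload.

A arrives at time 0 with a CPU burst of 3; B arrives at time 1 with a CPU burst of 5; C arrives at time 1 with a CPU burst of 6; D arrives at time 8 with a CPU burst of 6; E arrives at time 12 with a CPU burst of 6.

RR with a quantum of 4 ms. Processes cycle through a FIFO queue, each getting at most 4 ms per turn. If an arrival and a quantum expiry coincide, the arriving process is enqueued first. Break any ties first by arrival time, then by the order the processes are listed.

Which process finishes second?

B

Gantt: | A 0-3 | B 3-7 | C 7-11 | B 11-12 | D 12-16 | C 16-18 | E 18-22 | D 22-24 | E 24-26 |
Completion: A=3  B=12  C=18  D=24  E=26
Finish order: A → B → C → D → E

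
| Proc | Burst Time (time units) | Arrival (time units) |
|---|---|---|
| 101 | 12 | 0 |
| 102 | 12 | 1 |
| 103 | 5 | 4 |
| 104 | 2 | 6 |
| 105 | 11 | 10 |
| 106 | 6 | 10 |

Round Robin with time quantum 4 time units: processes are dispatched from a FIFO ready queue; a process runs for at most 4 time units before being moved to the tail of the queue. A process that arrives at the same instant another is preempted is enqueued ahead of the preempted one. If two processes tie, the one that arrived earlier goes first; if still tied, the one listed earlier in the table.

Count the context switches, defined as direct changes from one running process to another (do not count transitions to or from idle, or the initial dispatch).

Gantt: | 101 0-4 | 102 4-8 | 103 8-12 | 101 12-16 | 104 16-18 | 102 18-22 | 105 22-26 | 106 26-30 | 103 30-31 | 101 31-35 | 102 35-39 | 105 39-43 | 106 43-45 | 105 45-48 |
Completion: 101=35  102=39  103=31  104=18  105=48  106=45
Turnaround (C−A): 101=35  102=38  103=27  104=12  105=38  106=35

13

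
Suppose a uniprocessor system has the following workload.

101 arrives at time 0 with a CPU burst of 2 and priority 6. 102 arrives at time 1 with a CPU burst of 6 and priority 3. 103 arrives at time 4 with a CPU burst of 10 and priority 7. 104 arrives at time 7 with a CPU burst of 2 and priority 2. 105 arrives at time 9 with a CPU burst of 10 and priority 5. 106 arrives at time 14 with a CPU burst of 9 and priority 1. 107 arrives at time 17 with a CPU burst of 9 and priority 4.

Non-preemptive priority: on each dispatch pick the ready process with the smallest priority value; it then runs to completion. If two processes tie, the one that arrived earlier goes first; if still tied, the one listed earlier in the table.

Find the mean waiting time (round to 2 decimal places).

7.86

Gantt: | 101 0-2 | 102 2-8 | 104 8-10 | 105 10-20 | 106 20-29 | 107 29-38 | 103 38-48 |
Completion: 101=2  102=8  103=48  104=10  105=20  106=29  107=38
Waiting times: 101=0, 102=1, 103=34, 104=1, 105=1, 106=6, 107=12
Average waiting = (0+1+34+1+1+6+12) / 7 = 55/7 = 7.86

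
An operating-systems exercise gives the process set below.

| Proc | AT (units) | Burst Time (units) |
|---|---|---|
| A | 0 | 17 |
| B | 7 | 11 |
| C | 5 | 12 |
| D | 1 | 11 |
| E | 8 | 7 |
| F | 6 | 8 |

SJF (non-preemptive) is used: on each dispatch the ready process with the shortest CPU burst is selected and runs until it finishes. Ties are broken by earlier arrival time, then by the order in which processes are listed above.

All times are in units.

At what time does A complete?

17

Gantt: | A 0-17 | E 17-24 | F 24-32 | D 32-43 | B 43-54 | C 54-66 |
Completion: A=17  B=54  C=66  D=43  E=24  F=32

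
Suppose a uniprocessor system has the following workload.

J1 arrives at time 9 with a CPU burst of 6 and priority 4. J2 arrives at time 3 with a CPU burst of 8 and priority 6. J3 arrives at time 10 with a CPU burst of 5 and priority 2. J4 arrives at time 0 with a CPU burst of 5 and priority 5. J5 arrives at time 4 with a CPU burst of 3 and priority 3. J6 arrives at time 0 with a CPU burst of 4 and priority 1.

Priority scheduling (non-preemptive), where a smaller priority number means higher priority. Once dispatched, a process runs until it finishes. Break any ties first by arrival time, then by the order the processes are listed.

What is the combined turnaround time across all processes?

Gantt: | J6 0-4 | J5 4-7 | J4 7-12 | J3 12-17 | J1 17-23 | J2 23-31 |
Completion: J1=23  J2=31  J3=17  J4=12  J5=7  J6=4
Turnaround (C−A): J1=14  J2=28  J3=7  J4=12  J5=3  J6=4
Turnaround = completion − arrival: J1=14, J2=28, J3=7, J4=12, J5=3, J6=4
Total turnaround = 14 + 28 + 7 + 12 + 3 + 4 = 68

68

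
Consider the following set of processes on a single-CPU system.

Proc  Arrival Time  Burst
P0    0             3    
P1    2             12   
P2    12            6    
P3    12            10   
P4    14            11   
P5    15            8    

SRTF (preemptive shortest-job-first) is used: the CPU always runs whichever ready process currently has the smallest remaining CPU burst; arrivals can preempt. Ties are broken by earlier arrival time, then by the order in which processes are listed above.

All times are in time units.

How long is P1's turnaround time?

Schedule: | P0 0-3 | P1 3-15 | P2 15-21 | P5 21-29 | P3 29-39 | P4 39-50 |
Completion: P0=3  P1=15  P2=21  P3=39  P4=50  P5=29
Turnaround(P1) = completion − arrival = 15 − 2 = 13

13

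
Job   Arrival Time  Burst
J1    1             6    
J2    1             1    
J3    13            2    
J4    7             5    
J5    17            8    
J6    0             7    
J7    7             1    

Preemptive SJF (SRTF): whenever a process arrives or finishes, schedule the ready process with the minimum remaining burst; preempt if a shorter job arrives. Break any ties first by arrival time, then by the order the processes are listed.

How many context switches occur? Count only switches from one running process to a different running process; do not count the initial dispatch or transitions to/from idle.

7

Timeline: | J6 0-1 | J2 1-2 | J6 2-8 | J7 8-9 | J4 9-14 | J3 14-16 | J1 16-22 | J5 22-30 |
Completion: J1=22  J2=2  J3=16  J4=14  J5=30  J6=8  J7=9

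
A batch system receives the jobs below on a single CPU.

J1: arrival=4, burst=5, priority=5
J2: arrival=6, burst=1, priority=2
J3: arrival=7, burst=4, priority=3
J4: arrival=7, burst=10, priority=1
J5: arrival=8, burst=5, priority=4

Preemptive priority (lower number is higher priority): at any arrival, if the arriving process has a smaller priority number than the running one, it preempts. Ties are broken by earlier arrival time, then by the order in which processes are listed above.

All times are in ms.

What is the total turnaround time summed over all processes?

68

Timeline: | idle 0-4 | J1 4-6 | J2 6-7 | J4 7-17 | J3 17-21 | J5 21-26 | J1 26-29 |
Completion: J1=29  J2=7  J3=21  J4=17  J5=26
Turnaround (C−A): J1=25  J2=1  J3=14  J4=10  J5=18
Turnaround = completion − arrival: J1=25, J2=1, J3=14, J4=10, J5=18
Total turnaround = 25 + 1 + 14 + 10 + 18 = 68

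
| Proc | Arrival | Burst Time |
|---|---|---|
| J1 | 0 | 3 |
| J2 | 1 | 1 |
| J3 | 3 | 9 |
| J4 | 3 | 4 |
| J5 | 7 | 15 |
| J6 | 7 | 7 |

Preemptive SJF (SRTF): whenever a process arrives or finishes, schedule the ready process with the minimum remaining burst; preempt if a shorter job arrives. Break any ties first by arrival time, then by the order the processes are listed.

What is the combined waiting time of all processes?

32

Timeline: | J1 0-1 | J2 1-2 | J1 2-4 | J4 4-8 | J6 8-15 | J3 15-24 | J5 24-39 |
Completion: J1=4  J2=2  J3=24  J4=8  J5=39  J6=15
Turnaround (C−A): J1=4  J2=1  J3=21  J4=5  J5=32  J6=8
Waiting = turnaround − burst: J1=1, J2=0, J3=12, J4=1, J5=17, J6=1
Total waiting = 1 + 0 + 12 + 1 + 17 + 1 = 32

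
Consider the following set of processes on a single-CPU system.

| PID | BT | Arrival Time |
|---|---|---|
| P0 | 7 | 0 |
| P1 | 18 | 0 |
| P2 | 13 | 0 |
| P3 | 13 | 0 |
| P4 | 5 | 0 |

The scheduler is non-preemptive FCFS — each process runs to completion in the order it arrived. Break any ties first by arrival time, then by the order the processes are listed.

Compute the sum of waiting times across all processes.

Gantt: | P0 0-7 | P1 7-25 | P2 25-38 | P3 38-51 | P4 51-56 |
Completion: P0=7  P1=25  P2=38  P3=51  P4=56
Turnaround (C−A): P0=7  P1=25  P2=38  P3=51  P4=56
Waiting = turnaround − burst: P0=0, P1=7, P2=25, P3=38, P4=51
Total waiting = 0 + 7 + 25 + 38 + 51 = 121

121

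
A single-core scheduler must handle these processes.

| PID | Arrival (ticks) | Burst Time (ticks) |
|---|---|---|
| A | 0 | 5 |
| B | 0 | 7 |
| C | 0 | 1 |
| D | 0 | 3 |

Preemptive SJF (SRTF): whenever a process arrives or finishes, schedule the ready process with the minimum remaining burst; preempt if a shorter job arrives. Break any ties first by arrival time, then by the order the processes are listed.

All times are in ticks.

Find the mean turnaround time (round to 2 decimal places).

Gantt: | C 0-1 | D 1-4 | A 4-9 | B 9-16 |
Completion: A=9  B=16  C=1  D=4
Turnaround (C−A): A=9  B=16  C=1  D=4
Turnaround times: A=9, B=16, C=1, D=4
Average turnaround = (9+16+1+4) / 4 = 30/4 = 7.50

7.50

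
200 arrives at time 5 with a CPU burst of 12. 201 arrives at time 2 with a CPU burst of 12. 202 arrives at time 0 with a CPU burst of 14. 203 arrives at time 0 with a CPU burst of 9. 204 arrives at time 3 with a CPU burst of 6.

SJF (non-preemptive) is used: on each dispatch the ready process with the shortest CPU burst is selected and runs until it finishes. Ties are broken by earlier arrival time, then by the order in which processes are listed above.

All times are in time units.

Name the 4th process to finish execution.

Schedule: | 203 0-9 | 204 9-15 | 201 15-27 | 200 27-39 | 202 39-53 |
Completion: 200=39  201=27  202=53  203=9  204=15
Finish order: 203 → 204 → 201 → 200 → 202

200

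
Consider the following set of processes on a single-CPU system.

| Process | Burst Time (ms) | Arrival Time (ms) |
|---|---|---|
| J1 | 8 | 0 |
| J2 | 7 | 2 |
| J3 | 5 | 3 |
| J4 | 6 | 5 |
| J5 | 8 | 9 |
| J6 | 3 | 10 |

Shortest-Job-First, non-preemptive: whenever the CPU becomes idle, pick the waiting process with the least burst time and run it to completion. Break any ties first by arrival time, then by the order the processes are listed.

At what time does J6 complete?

Schedule: | J1 0-8 | J3 8-13 | J6 13-16 | J4 16-22 | J2 22-29 | J5 29-37 |
Completion: J1=8  J2=29  J3=13  J4=22  J5=37  J6=16

16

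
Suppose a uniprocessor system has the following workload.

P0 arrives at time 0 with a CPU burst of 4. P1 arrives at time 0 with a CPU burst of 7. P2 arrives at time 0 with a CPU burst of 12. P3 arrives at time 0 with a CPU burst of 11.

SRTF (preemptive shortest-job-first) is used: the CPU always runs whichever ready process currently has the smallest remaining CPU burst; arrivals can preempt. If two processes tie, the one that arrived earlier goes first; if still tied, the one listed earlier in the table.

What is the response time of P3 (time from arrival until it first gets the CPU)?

Timeline: | P0 0-4 | P1 4-11 | P3 11-22 | P2 22-34 |
Completion: P0=4  P1=11  P2=34  P3=22
Turnaround (C−A): P0=4  P1=11  P2=34  P3=22
Response(P3) = first start − arrival = 11 − 0 = 11

11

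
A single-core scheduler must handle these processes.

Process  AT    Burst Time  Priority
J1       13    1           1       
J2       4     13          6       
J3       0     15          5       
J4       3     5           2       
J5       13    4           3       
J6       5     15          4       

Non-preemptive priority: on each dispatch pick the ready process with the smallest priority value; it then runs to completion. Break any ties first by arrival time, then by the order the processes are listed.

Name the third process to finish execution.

Gantt: | J3 0-15 | J1 15-16 | J4 16-21 | J5 21-25 | J6 25-40 | J2 40-53 |
Completion: J1=16  J2=53  J3=15  J4=21  J5=25  J6=40
Turnaround (C−A): J1=3  J2=49  J3=15  J4=18  J5=12  J6=35
Finish order: J3 → J1 → J4 → J5 → J6 → J2

J4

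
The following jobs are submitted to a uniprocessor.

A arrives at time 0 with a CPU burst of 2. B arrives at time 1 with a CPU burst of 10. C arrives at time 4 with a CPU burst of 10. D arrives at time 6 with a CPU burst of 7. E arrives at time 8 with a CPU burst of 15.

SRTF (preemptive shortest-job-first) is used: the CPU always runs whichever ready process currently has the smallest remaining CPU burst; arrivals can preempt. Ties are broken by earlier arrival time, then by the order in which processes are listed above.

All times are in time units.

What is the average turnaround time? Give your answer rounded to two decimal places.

17.40

Schedule: | A 0-2 | B 2-12 | D 12-19 | C 19-29 | E 29-44 |
Completion: A=2  B=12  C=29  D=19  E=44
Turnaround times: A=2, B=11, C=25, D=13, E=36
Average turnaround = (2+11+25+13+36) / 5 = 87/5 = 17.40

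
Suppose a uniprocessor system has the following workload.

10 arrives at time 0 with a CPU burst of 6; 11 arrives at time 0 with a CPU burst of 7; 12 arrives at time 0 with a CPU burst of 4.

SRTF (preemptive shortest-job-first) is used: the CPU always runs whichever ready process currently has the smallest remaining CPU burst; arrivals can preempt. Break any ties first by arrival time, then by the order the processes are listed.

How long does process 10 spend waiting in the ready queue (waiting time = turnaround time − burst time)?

Timeline: | 12 0-4 | 10 4-10 | 11 10-17 |
Completion: 10=10  11=17  12=4
Turnaround (C−A): 10=10  11=17  12=4
Waiting(10) = turnaround − burst = 10 − 6 = 4

4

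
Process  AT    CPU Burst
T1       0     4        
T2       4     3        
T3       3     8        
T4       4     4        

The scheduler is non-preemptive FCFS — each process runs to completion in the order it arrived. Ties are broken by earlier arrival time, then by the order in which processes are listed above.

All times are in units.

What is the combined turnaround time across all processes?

Timeline: | T1 0-4 | T3 4-12 | T2 12-15 | T4 15-19 |
Completion: T1=4  T2=15  T3=12  T4=19
Turnaround (C−A): T1=4  T2=11  T3=9  T4=15
Turnaround = completion − arrival: T1=4, T2=11, T3=9, T4=15
Total turnaround = 4 + 11 + 9 + 15 = 39

39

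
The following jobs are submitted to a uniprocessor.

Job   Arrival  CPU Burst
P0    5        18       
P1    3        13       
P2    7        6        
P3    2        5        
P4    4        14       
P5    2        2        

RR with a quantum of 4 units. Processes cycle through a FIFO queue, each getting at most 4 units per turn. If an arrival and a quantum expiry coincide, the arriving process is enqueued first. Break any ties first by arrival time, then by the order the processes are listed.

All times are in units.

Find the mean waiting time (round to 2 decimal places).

Schedule: | idle 0-2 | P3 2-6 | P5 6-8 | P1 8-12 | P4 12-16 | P0 16-20 | P3 20-21 | P2 21-25 | P1 25-29 | P4 29-33 | P0 33-37 | P2 37-39 | P1 39-43 | P4 43-47 | P0 47-51 | P1 51-52 | P4 52-54 | P0 54-60 |
Completion: P0=60  P1=52  P2=39  P3=21  P4=54  P5=8
Waiting times: P0=37, P1=36, P2=26, P3=14, P4=36, P5=4
Average waiting = (37+36+26+14+36+4) / 6 = 153/6 = 25.50

25.50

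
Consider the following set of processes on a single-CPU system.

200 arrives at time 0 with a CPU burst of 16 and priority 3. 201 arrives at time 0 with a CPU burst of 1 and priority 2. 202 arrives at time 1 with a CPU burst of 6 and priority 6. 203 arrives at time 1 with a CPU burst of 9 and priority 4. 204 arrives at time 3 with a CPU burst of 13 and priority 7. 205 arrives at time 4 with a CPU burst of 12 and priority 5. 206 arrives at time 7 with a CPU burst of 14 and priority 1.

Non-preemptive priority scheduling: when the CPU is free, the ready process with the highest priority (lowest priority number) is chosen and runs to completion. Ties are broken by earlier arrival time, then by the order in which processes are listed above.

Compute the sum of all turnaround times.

Gantt: | 201 0-1 | 200 1-17 | 206 17-31 | 203 31-40 | 205 40-52 | 202 52-58 | 204 58-71 |
Completion: 200=17  201=1  202=58  203=40  204=71  205=52  206=31
Turnaround (C−A): 200=17  201=1  202=57  203=39  204=68  205=48  206=24
Turnaround = completion − arrival: 200=17, 201=1, 202=57, 203=39, 204=68, 205=48, 206=24
Total turnaround = 17 + 1 + 57 + 39 + 68 + 48 + 24 = 254

254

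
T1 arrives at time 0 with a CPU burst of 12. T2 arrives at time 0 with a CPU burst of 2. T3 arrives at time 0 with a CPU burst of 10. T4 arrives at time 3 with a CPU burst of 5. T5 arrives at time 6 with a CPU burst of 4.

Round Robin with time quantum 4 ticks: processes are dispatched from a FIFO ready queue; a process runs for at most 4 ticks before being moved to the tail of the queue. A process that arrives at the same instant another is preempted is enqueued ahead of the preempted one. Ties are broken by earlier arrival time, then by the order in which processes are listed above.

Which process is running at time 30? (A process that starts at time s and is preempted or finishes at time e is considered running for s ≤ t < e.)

T1

Gantt: | T1 0-4 | T2 4-6 | T3 6-10 | T4 10-14 | T1 14-18 | T5 18-22 | T3 22-26 | T4 26-27 | T1 27-31 | T3 31-33 |
Completion: T1=31  T2=6  T3=33  T4=27  T5=22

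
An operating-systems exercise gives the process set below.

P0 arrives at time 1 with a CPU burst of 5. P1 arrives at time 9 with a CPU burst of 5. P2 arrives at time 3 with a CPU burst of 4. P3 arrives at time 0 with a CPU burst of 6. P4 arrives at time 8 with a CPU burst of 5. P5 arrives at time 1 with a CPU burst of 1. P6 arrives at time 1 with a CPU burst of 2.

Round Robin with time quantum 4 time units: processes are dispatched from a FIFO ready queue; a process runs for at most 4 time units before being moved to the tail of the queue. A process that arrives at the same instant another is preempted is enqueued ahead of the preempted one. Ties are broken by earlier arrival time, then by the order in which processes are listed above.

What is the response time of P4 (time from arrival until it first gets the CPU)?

9

Schedule: | P3 0-4 | P0 4-8 | P5 8-9 | P6 9-11 | P2 11-15 | P3 15-17 | P4 17-21 | P0 21-22 | P1 22-26 | P4 26-27 | P1 27-28 |
Completion: P0=22  P1=28  P2=15  P3=17  P4=27  P5=9  P6=11
Turnaround (C−A): P0=21  P1=19  P2=12  P3=17  P4=19  P5=8  P6=10
Response(P4) = first start − arrival = 17 − 8 = 9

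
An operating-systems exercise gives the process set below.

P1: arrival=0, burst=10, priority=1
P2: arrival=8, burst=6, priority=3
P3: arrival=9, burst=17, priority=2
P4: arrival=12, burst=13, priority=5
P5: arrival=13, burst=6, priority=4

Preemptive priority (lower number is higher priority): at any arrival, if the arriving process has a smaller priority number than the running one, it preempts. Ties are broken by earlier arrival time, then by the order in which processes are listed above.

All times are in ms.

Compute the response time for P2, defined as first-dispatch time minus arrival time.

Gantt: | P1 0-10 | P3 10-27 | P2 27-33 | P5 33-39 | P4 39-52 |
Completion: P1=10  P2=33  P3=27  P4=52  P5=39
Turnaround (C−A): P1=10  P2=25  P3=18  P4=40  P5=26
Response(P2) = first start − arrival = 27 − 8 = 19

19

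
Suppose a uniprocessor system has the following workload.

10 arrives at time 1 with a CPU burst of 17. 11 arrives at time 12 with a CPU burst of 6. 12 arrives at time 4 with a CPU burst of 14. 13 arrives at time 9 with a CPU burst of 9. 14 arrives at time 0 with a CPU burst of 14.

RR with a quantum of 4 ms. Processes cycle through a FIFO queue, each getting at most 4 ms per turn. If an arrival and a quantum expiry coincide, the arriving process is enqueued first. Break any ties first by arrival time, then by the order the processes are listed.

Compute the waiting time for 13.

39

Schedule: | 14 0-4 | 10 4-8 | 12 8-12 | 14 12-16 | 10 16-20 | 13 20-24 | 11 24-28 | 12 28-32 | 14 32-36 | 10 36-40 | 13 40-44 | 11 44-46 | 12 46-50 | 14 50-52 | 10 52-56 | 13 56-57 | 12 57-59 | 10 59-60 |
Completion: 10=60  11=46  12=59  13=57  14=52
Waiting(13) = turnaround − burst = 48 − 9 = 39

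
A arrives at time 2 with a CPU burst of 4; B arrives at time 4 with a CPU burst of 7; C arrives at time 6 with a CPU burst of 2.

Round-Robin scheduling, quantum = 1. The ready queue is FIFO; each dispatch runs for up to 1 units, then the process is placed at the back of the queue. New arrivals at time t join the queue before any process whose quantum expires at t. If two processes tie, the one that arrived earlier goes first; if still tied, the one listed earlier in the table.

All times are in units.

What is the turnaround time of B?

11

Timeline: | idle 0-2 | A 2-4 | B 4-5 | A 5-6 | B 6-7 | C 7-8 | A 8-9 | B 9-10 | C 10-11 | B 11-15 |
Completion: A=9  B=15  C=11
Turnaround (C−A): A=7  B=11  C=5
Turnaround(B) = completion − arrival = 15 − 4 = 11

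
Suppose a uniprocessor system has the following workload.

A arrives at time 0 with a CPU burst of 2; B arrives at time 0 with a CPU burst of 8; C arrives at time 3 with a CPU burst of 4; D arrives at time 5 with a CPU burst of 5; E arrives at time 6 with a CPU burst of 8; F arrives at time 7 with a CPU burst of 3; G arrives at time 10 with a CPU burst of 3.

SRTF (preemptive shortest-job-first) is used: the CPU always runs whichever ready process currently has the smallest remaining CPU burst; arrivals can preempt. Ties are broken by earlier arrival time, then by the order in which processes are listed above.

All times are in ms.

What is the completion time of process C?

Gantt: | A 0-2 | B 2-3 | C 3-7 | F 7-10 | G 10-13 | D 13-18 | B 18-25 | E 25-33 |
Completion: A=2  B=25  C=7  D=18  E=33  F=10  G=13

7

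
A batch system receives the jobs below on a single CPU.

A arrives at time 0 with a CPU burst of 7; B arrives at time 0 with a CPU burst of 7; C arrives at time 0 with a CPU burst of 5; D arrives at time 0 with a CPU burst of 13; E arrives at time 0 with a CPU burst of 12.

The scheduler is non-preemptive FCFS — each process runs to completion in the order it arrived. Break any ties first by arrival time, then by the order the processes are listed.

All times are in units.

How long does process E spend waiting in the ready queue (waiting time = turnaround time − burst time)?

Gantt: | A 0-7 | B 7-14 | C 14-19 | D 19-32 | E 32-44 |
Completion: A=7  B=14  C=19  D=32  E=44
Waiting(E) = turnaround − burst = 44 − 12 = 32

32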